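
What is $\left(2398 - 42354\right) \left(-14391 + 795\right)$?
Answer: $543241776$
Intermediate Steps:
$\left(2398 - 42354\right) \left(-14391 + 795\right) = \left(-39956\right) \left(-13596\right) = 543241776$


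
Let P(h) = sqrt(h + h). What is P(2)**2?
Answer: 4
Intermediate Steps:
P(h) = sqrt(2)*sqrt(h) (P(h) = sqrt(2*h) = sqrt(2)*sqrt(h))
P(2)**2 = (sqrt(2)*sqrt(2))**2 = 2**2 = 4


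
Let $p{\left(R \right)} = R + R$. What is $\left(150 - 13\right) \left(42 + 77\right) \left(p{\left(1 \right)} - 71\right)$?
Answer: $-1124907$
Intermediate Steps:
$p{\left(R \right)} = 2 R$
$\left(150 - 13\right) \left(42 + 77\right) \left(p{\left(1 \right)} - 71\right) = \left(150 - 13\right) \left(42 + 77\right) \left(2 \cdot 1 - 71\right) = 137 \cdot 119 \left(2 - 71\right) = 137 \cdot 119 \left(-69\right) = 137 \left(-8211\right) = -1124907$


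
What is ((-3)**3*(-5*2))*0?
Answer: 0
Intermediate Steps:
((-3)**3*(-5*2))*0 = -27*(-10)*0 = 270*0 = 0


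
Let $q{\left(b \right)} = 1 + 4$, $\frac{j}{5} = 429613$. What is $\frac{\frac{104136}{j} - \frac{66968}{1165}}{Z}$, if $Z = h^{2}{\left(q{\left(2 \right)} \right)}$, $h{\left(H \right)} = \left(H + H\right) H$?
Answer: $- \frac{7186514924}{312811965625} \approx -0.022974$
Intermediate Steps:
$j = 2148065$ ($j = 5 \cdot 429613 = 2148065$)
$q{\left(b \right)} = 5$
$h{\left(H \right)} = 2 H^{2}$ ($h{\left(H \right)} = 2 H H = 2 H^{2}$)
$Z = 2500$ ($Z = \left(2 \cdot 5^{2}\right)^{2} = \left(2 \cdot 25\right)^{2} = 50^{2} = 2500$)
$\frac{\frac{104136}{j} - \frac{66968}{1165}}{Z} = \frac{\frac{104136}{2148065} - \frac{66968}{1165}}{2500} = \left(104136 \cdot \frac{1}{2148065} - \frac{66968}{1165}\right) \frac{1}{2500} = \left(\frac{104136}{2148065} - \frac{66968}{1165}\right) \frac{1}{2500} = \left(- \frac{28746059696}{500499145}\right) \frac{1}{2500} = - \frac{7186514924}{312811965625}$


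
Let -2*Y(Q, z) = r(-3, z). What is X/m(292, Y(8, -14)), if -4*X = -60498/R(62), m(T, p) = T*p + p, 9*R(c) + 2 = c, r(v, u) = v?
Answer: 30249/5860 ≈ 5.1619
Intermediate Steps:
Y(Q, z) = 3/2 (Y(Q, z) = -1/2*(-3) = 3/2)
R(c) = -2/9 + c/9
m(T, p) = p + T*p
X = 90747/40 (X = -(-30249)/(2*(-2/9 + (1/9)*62)) = -(-30249)/(2*(-2/9 + 62/9)) = -(-30249)/(2*20/3) = -(-30249)*3/(2*20) = -1/4*(-90747/10) = 90747/40 ≈ 2268.7)
X/m(292, Y(8, -14)) = 90747/(40*((3*(1 + 292)/2))) = 90747/(40*(((3/2)*293))) = 90747/(40*(879/2)) = (90747/40)*(2/879) = 30249/5860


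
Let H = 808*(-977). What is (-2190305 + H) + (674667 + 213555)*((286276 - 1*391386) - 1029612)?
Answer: -1007888024005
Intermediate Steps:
H = -789416
(-2190305 + H) + (674667 + 213555)*((286276 - 1*391386) - 1029612) = (-2190305 - 789416) + (674667 + 213555)*((286276 - 1*391386) - 1029612) = -2979721 + 888222*((286276 - 391386) - 1029612) = -2979721 + 888222*(-105110 - 1029612) = -2979721 + 888222*(-1134722) = -2979721 - 1007885044284 = -1007888024005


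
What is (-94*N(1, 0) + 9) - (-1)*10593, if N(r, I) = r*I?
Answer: 10602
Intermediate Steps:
N(r, I) = I*r
(-94*N(1, 0) + 9) - (-1)*10593 = (-0 + 9) - (-1)*10593 = (-94*0 + 9) - 1*(-10593) = (0 + 9) + 10593 = 9 + 10593 = 10602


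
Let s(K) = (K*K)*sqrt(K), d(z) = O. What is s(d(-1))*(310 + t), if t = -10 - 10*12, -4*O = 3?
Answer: 405*I*sqrt(3)/8 ≈ 87.685*I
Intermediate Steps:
O = -3/4 (O = -1/4*3 = -3/4 ≈ -0.75000)
d(z) = -3/4
t = -130 (t = -10 - 120 = -130)
s(K) = K**(5/2) (s(K) = K**2*sqrt(K) = K**(5/2))
s(d(-1))*(310 + t) = (-3/4)**(5/2)*(310 - 130) = (9*I*sqrt(3)/32)*180 = 405*I*sqrt(3)/8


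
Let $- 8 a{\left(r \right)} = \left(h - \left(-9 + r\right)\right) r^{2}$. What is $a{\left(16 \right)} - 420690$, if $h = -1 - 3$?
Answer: $-420338$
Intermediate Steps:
$h = -4$ ($h = -1 - 3 = -4$)
$a{\left(r \right)} = - \frac{r^{2} \left(5 - r\right)}{8}$ ($a{\left(r \right)} = - \frac{\left(-4 - \left(-9 + r\right)\right) r^{2}}{8} = - \frac{\left(5 - r\right) r^{2}}{8} = - \frac{r^{2} \left(5 - r\right)}{8}$)
$a{\left(16 \right)} - 420690 = \frac{16^{2} \left(-5 + 16\right)}{8} - 420690 = \frac{1}{8} \cdot 256 \cdot 11 - 420690 = 352 - 420690 = -420338$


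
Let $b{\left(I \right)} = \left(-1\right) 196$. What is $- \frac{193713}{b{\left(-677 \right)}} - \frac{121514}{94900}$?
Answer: $\frac{4589886739}{4650100} \approx 987.05$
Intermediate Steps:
$b{\left(I \right)} = -196$
$- \frac{193713}{b{\left(-677 \right)}} - \frac{121514}{94900} = - \frac{193713}{-196} - \frac{121514}{94900} = \left(-193713\right) \left(- \frac{1}{196}\right) - \frac{60757}{47450} = \frac{193713}{196} - \frac{60757}{47450} = \frac{4589886739}{4650100}$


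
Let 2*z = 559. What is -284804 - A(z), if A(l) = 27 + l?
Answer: -570221/2 ≈ -2.8511e+5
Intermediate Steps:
z = 559/2 (z = (1/2)*559 = 559/2 ≈ 279.50)
-284804 - A(z) = -284804 - (27 + 559/2) = -284804 - 1*613/2 = -284804 - 613/2 = -570221/2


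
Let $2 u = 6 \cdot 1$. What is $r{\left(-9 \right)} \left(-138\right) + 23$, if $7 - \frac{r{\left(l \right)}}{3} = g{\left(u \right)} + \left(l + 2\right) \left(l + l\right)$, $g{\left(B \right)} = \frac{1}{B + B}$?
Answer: $49358$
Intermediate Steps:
$u = 3$ ($u = \frac{6 \cdot 1}{2} = \frac{1}{2} \cdot 6 = 3$)
$g{\left(B \right)} = \frac{1}{2 B}$
$r{\left(l \right)} = \frac{41}{2} - 6 l \left(2 + l\right)$ ($r{\left(l \right)} = 21 - 3 \left(\frac{1}{2 \cdot 3} + \left(l + 2\right) \left(l + l\right)\right) = 21 - 3 \left(\frac{1}{2} \cdot \frac{1}{3} + \left(2 + l\right) 2 l\right) = 21 - 3 \left(\frac{1}{6} + 2 l \left(2 + l\right)\right) = 21 - \left(\frac{1}{2} + 6 l \left(2 + l\right)\right) = \frac{41}{2} - 6 l \left(2 + l\right)$)
$r{\left(-9 \right)} \left(-138\right) + 23 = \left(\frac{41}{2} - -108 - 6 \left(-9\right)^{2}\right) \left(-138\right) + 23 = \left(\frac{41}{2} + 108 - 486\right) \left(-138\right) + 23 = \left(- \frac{715}{2}\right) \left(-138\right) + 23 = 49335 + 23 = 49358$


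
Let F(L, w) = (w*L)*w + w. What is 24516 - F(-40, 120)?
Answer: 600396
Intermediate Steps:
F(L, w) = w + L*w**2 (F(L, w) = (L*w)*w + w = L*w**2 + w = w + L*w**2)
24516 - F(-40, 120) = 24516 - 120*(1 - 40*120) = 24516 - 120*(1 - 4800) = 24516 - 120*(-4799) = 24516 - 1*(-575880) = 24516 + 575880 = 600396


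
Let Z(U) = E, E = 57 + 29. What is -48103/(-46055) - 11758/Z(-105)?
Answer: -268688916/1980365 ≈ -135.68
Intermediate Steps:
E = 86
Z(U) = 86
-48103/(-46055) - 11758/Z(-105) = -48103/(-46055) - 11758/86 = -48103*(-1/46055) - 11758*1/86 = 48103/46055 - 5879/43 = -268688916/1980365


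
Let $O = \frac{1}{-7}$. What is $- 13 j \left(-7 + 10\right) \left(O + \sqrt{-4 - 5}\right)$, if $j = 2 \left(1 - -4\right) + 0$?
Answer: $\frac{390}{7} - 1170 i \approx 55.714 - 1170.0 i$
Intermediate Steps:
$O = - \frac{1}{7} \approx -0.14286$
$j = 10$ ($j = 2 \left(1 + 4\right) + 0 = 2 \cdot 5 + 0 = 10 + 0 = 10$)
$- 13 j \left(-7 + 10\right) \left(O + \sqrt{-4 - 5}\right) = \left(-13\right) 10 \left(-7 + 10\right) \left(- \frac{1}{7} + \sqrt{-4 - 5}\right) = - 130 \cdot 3 \left(- \frac{1}{7} + \sqrt{-9}\right) = - 130 \cdot 3 \left(- \frac{1}{7} + 3 i\right) = - 130 \left(- \frac{3}{7} + 9 i\right) = \frac{390}{7} - 1170 i$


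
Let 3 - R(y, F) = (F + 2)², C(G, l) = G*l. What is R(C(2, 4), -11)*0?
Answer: 0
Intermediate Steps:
R(y, F) = 3 - (2 + F)² (R(y, F) = 3 - (F + 2)² = 3 - (2 + F)²)
R(C(2, 4), -11)*0 = (3 - (2 - 11)²)*0 = (3 - 1*(-9)²)*0 = (3 - 1*81)*0 = (3 - 81)*0 = -78*0 = 0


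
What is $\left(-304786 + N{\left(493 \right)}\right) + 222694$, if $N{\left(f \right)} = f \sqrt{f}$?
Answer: $-82092 + 493 \sqrt{493} \approx -71146.0$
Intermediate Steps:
$N{\left(f \right)} = f^{\frac{3}{2}}$
$\left(-304786 + N{\left(493 \right)}\right) + 222694 = \left(-304786 + 493^{\frac{3}{2}}\right) + 222694 = \left(-304786 + 493 \sqrt{493}\right) + 222694 = -82092 + 493 \sqrt{493}$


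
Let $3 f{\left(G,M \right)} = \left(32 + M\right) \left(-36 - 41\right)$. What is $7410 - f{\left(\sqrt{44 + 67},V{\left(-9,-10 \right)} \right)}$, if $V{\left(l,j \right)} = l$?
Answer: $\frac{24001}{3} \approx 8000.3$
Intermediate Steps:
$f{\left(G,M \right)} = - \frac{2464}{3} - \frac{77 M}{3}$ ($f{\left(G,M \right)} = \frac{\left(32 + M\right) \left(-36 - 41\right)}{3} = \frac{\left(32 + M\right) \left(-77\right)}{3} = \frac{-2464 - 77 M}{3} = - \frac{2464}{3} - \frac{77 M}{3}$)
$7410 - f{\left(\sqrt{44 + 67},V{\left(-9,-10 \right)} \right)} = 7410 - \left(- \frac{2464}{3} - -231\right) = 7410 - \left(- \frac{2464}{3} + 231\right) = 7410 - - \frac{1771}{3} = 7410 + \frac{1771}{3} = \frac{24001}{3}$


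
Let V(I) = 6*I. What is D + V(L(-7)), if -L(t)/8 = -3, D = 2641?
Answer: 2785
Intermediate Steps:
L(t) = 24 (L(t) = -8*(-3) = 24)
D + V(L(-7)) = 2641 + 6*24 = 2641 + 144 = 2785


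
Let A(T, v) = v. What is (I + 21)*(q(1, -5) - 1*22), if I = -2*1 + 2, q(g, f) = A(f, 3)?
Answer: -399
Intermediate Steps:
q(g, f) = 3
I = 0 (I = -2 + 2 = 0)
(I + 21)*(q(1, -5) - 1*22) = (0 + 21)*(3 - 1*22) = 21*(3 - 22) = 21*(-19) = -399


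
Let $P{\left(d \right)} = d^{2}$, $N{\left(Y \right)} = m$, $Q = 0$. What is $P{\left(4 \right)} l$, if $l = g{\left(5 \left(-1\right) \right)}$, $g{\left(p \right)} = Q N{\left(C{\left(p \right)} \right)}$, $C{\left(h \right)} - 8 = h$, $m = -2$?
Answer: $0$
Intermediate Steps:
$C{\left(h \right)} = 8 + h$
$N{\left(Y \right)} = -2$
$g{\left(p \right)} = 0$ ($g{\left(p \right)} = 0 \left(-2\right) = 0$)
$l = 0$
$P{\left(4 \right)} l = 4^{2} \cdot 0 = 16 \cdot 0 = 0$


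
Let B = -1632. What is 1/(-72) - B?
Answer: 117503/72 ≈ 1632.0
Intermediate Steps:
1/(-72) - B = 1/(-72) - 1*(-1632) = -1/72 + 1632 = 117503/72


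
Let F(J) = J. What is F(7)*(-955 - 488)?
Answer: -10101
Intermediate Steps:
F(7)*(-955 - 488) = 7*(-955 - 488) = 7*(-1443) = -10101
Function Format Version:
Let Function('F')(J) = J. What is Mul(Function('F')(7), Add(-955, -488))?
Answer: -10101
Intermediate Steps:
Mul(Function('F')(7), Add(-955, -488)) = Mul(7, Add(-955, -488)) = Mul(7, -1443) = -10101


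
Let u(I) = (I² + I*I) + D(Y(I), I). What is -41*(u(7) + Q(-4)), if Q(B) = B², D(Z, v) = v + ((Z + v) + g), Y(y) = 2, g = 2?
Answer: -5412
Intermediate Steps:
D(Z, v) = 2 + Z + 2*v (D(Z, v) = v + ((Z + v) + 2) = v + (2 + Z + v) = 2 + Z + 2*v)
u(I) = 4 + 2*I + 2*I² (u(I) = (I² + I*I) + (2 + 2 + 2*I) = (I² + I²) + (4 + 2*I) = 2*I² + (4 + 2*I) = 4 + 2*I + 2*I²)
-41*(u(7) + Q(-4)) = -41*((4 + 2*7 + 2*7²) + (-4)²) = -41*((4 + 14 + 2*49) + 16) = -41*((4 + 14 + 98) + 16) = -41*(116 + 16) = -41*132 = -5412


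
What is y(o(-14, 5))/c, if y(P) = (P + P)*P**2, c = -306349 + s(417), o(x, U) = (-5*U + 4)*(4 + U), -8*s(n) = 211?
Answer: 36006768/817001 ≈ 44.072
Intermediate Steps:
s(n) = -211/8 (s(n) = -1/8*211 = -211/8)
o(x, U) = (4 + U)*(4 - 5*U) (o(x, U) = (4 - 5*U)*(4 + U) = (4 + U)*(4 - 5*U))
c = -2451003/8 (c = -306349 - 211/8 = -2451003/8 ≈ -3.0638e+5)
y(P) = 2*P**3 (y(P) = (2*P)*P**2 = 2*P**3)
y(o(-14, 5))/c = (2*(16 - 16*5 - 5*5**2)**3)/(-2451003/8) = (2*(16 - 80 - 5*25)**3)*(-8/2451003) = (2*(16 - 80 - 125)**3)*(-8/2451003) = (2*(-189)**3)*(-8/2451003) = (2*(-6751269))*(-8/2451003) = -13502538*(-8/2451003) = 36006768/817001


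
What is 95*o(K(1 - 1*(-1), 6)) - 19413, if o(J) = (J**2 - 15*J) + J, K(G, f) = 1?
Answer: -20648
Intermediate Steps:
o(J) = J**2 - 14*J
95*o(K(1 - 1*(-1), 6)) - 19413 = 95*(1*(-14 + 1)) - 19413 = 95*(1*(-13)) - 19413 = 95*(-13) - 19413 = -1235 - 19413 = -20648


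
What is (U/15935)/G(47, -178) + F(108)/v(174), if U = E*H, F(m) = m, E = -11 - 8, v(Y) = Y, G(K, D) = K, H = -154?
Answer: 13565864/21719405 ≈ 0.62460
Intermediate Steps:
E = -19
U = 2926 (U = -19*(-154) = 2926)
(U/15935)/G(47, -178) + F(108)/v(174) = (2926/15935)/47 + 108/174 = (2926*(1/15935))*(1/47) + 108*(1/174) = (2926/15935)*(1/47) + 18/29 = 2926/748945 + 18/29 = 13565864/21719405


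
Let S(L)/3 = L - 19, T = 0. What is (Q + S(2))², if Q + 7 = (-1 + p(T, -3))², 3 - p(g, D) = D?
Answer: 1089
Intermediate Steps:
S(L) = -57 + 3*L (S(L) = 3*(L - 19) = 3*(-19 + L) = -57 + 3*L)
p(g, D) = 3 - D
Q = 18 (Q = -7 + (-1 + (3 - 1*(-3)))² = -7 + (-1 + (3 + 3))² = -7 + (-1 + 6)² = -7 + 5² = -7 + 25 = 18)
(Q + S(2))² = (18 + (-57 + 3*2))² = (18 + (-57 + 6))² = (18 - 51)² = (-33)² = 1089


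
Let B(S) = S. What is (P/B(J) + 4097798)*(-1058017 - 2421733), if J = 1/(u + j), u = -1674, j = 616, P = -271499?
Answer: -1013803379265000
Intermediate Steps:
J = -1/1058 (J = 1/(-1674 + 616) = 1/(-1058) = -1/1058 ≈ -0.00094518)
(P/B(J) + 4097798)*(-1058017 - 2421733) = (-271499/(-1/1058) + 4097798)*(-1058017 - 2421733) = (-271499*(-1058) + 4097798)*(-3479750) = (287245942 + 4097798)*(-3479750) = 291343740*(-3479750) = -1013803379265000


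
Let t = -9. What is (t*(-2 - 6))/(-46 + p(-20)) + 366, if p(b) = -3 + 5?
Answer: 4008/11 ≈ 364.36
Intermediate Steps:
p(b) = 2
(t*(-2 - 6))/(-46 + p(-20)) + 366 = (-9*(-2 - 6))/(-46 + 2) + 366 = -9*(-8)/(-44) + 366 = 72*(-1/44) + 366 = -18/11 + 366 = 4008/11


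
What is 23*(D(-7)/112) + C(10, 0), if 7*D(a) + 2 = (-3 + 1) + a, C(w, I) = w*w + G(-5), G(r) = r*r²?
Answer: -19853/784 ≈ -25.323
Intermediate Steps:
G(r) = r³
C(w, I) = -125 + w² (C(w, I) = w*w + (-5)³ = w² - 125 = -125 + w²)
D(a) = -4/7 + a/7 (D(a) = -2/7 + ((-3 + 1) + a)/7 = -2/7 + (-2 + a)/7 = -2/7 + (-2/7 + a/7) = -4/7 + a/7)
23*(D(-7)/112) + C(10, 0) = 23*((-4/7 + (⅐)*(-7))/112) + (-125 + 10²) = 23*((-4/7 - 1)*(1/112)) + (-125 + 100) = 23*(-11/7*1/112) - 25 = 23*(-11/784) - 25 = -253/784 - 25 = -19853/784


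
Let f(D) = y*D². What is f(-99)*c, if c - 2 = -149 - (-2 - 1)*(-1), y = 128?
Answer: -188179200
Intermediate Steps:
f(D) = 128*D²
c = -150 (c = 2 + (-149 - (-2 - 1)*(-1)) = 2 + (-149 - (-3)*(-1)) = 2 + (-149 - 1*3) = 2 + (-149 - 3) = 2 - 152 = -150)
f(-99)*c = (128*(-99)²)*(-150) = (128*9801)*(-150) = 1254528*(-150) = -188179200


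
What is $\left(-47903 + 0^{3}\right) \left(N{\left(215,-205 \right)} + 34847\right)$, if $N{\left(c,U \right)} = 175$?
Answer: $-1677658866$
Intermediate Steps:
$\left(-47903 + 0^{3}\right) \left(N{\left(215,-205 \right)} + 34847\right) = \left(-47903 + 0^{3}\right) \left(175 + 34847\right) = \left(-47903 + 0\right) 35022 = \left(-47903\right) 35022 = -1677658866$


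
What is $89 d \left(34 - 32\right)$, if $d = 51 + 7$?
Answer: $10324$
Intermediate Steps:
$d = 58$
$89 d \left(34 - 32\right) = 89 \cdot 58 \left(34 - 32\right) = 5162 \cdot 2 = 10324$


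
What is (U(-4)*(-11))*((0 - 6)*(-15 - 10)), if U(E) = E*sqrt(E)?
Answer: 13200*I ≈ 13200.0*I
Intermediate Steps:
U(E) = E**(3/2)
(U(-4)*(-11))*((0 - 6)*(-15 - 10)) = ((-4)**(3/2)*(-11))*((0 - 6)*(-15 - 10)) = (-8*I*(-11))*(-6*(-25)) = (88*I)*150 = 13200*I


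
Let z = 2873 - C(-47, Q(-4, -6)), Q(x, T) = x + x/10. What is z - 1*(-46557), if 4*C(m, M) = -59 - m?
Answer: 49433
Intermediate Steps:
Q(x, T) = 11*x/10 (Q(x, T) = x + x*(⅒) = x + x/10 = 11*x/10)
C(m, M) = -59/4 - m/4 (C(m, M) = (-59 - m)/4 = -59/4 - m/4)
z = 2876 (z = 2873 - (-59/4 - ¼*(-47)) = 2873 - (-59/4 + 47/4) = 2873 - 1*(-3) = 2873 + 3 = 2876)
z - 1*(-46557) = 2876 - 1*(-46557) = 2876 + 46557 = 49433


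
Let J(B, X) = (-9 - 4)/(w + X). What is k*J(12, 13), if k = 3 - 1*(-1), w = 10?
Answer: -52/23 ≈ -2.2609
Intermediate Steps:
k = 4 (k = 3 + 1 = 4)
J(B, X) = -13/(10 + X) (J(B, X) = (-9 - 4)/(10 + X) = -13/(10 + X))
k*J(12, 13) = 4*(-13/(10 + 13)) = 4*(-13/23) = -52/23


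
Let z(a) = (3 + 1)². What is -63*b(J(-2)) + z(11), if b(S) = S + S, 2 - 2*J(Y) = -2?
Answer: -236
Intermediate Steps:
J(Y) = 2 (J(Y) = 1 - ½*(-2) = 1 + 1 = 2)
b(S) = 2*S
z(a) = 16 (z(a) = 4² = 16)
-63*b(J(-2)) + z(11) = -126*2 + 16 = -63*4 + 16 = -252 + 16 = -236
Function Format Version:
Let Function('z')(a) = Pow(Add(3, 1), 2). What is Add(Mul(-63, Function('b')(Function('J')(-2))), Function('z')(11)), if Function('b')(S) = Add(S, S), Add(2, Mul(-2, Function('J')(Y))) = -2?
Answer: -236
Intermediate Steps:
Function('J')(Y) = 2 (Function('J')(Y) = Add(1, Mul(Rational(-1, 2), -2)) = Add(1, 1) = 2)
Function('b')(S) = Mul(2, S)
Function('z')(a) = 16 (Function('z')(a) = Pow(4, 2) = 16)
Add(Mul(-63, Function('b')(Function('J')(-2))), Function('z')(11)) = Add(Mul(-63, Mul(2, 2)), 16) = Add(Mul(-63, 4), 16) = Add(-252, 16) = -236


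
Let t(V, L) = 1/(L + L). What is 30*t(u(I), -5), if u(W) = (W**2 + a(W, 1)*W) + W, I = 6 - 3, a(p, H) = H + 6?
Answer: -3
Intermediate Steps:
a(p, H) = 6 + H
I = 3
u(W) = W**2 + 8*W (u(W) = (W**2 + (6 + 1)*W) + W = (W**2 + 7*W) + W = W**2 + 8*W)
t(V, L) = 1/(2*L)
30*t(u(I), -5) = 30*((1/2)/(-5)) = 30*((1/2)*(-1/5)) = 30*(-1/10) = -3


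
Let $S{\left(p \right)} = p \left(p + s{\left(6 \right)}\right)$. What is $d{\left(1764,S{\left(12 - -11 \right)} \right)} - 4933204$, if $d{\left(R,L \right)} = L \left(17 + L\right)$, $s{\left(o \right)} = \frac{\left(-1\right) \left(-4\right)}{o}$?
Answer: $- \frac{41648864}{9} \approx -4.6276 \cdot 10^{6}$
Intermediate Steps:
$s{\left(o \right)} = \frac{4}{o}$
$S{\left(p \right)} = p \left(\frac{2}{3} + p\right)$ ($S{\left(p \right)} = p \left(p + \frac{4}{6}\right) = p \left(p + 4 \cdot \frac{1}{6}\right) = p \left(p + \frac{2}{3}\right) = p \left(\frac{2}{3} + p\right)$)
$d{\left(1764,S{\left(12 - -11 \right)} \right)} - 4933204 = \frac{\left(12 - -11\right) \left(2 + 3 \left(12 - -11\right)\right)}{3} \left(17 + \frac{\left(12 - -11\right) \left(2 + 3 \left(12 - -11\right)\right)}{3}\right) - 4933204 = \frac{\left(12 + 11\right) \left(2 + 3 \left(12 + 11\right)\right)}{3} \left(17 + \frac{\left(12 + 11\right) \left(2 + 3 \left(12 + 11\right)\right)}{3}\right) - 4933204 = \frac{1}{3} \cdot 23 \left(2 + 3 \cdot 23\right) \left(17 + \frac{1}{3} \cdot 23 \left(2 + 3 \cdot 23\right)\right) - 4933204 = \frac{1}{3} \cdot 23 \left(2 + 69\right) \left(17 + \frac{1}{3} \cdot 23 \left(2 + 69\right)\right) - 4933204 = \frac{1}{3} \cdot 23 \cdot 71 \left(17 + \frac{1}{3} \cdot 23 \cdot 71\right) - 4933204 = \frac{1633 \left(17 + \frac{1633}{3}\right)}{3} - 4933204 = \frac{1633}{3} \cdot \frac{1684}{3} - 4933204 = \frac{2749972}{9} - 4933204 = - \frac{41648864}{9}$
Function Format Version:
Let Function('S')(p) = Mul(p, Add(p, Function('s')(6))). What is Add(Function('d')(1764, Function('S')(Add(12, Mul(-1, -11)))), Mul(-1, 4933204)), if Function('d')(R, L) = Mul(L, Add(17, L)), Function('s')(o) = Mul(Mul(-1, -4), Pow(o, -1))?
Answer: Rational(-41648864, 9) ≈ -4.6276e+6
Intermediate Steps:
Function('s')(o) = Mul(4, Pow(o, -1))
Function('S')(p) = Mul(p, Add(Rational(2, 3), p)) (Function('S')(p) = Mul(p, Add(p, Mul(4, Pow(6, -1)))) = Mul(p, Add(p, Mul(4, Rational(1, 6)))) = Mul(p, Add(p, Rational(2, 3))) = Mul(p, Add(Rational(2, 3), p)))
Add(Function('d')(1764, Function('S')(Add(12, Mul(-1, -11)))), Mul(-1, 4933204)) = Add(Mul(Mul(Rational(1, 3), Add(12, Mul(-1, -11)), Add(2, Mul(3, Add(12, Mul(-1, -11))))), Add(17, Mul(Rational(1, 3), Add(12, Mul(-1, -11)), Add(2, Mul(3, Add(12, Mul(-1, -11))))))), Mul(-1, 4933204)) = Add(Mul(Mul(Rational(1, 3), Add(12, 11), Add(2, Mul(3, Add(12, 11)))), Add(17, Mul(Rational(1, 3), Add(12, 11), Add(2, Mul(3, Add(12, 11)))))), -4933204) = Add(Mul(Mul(Rational(1, 3), 23, Add(2, Mul(3, 23))), Add(17, Mul(Rational(1, 3), 23, Add(2, Mul(3, 23))))), -4933204) = Add(Mul(Mul(Rational(1, 3), 23, Add(2, 69)), Add(17, Mul(Rational(1, 3), 23, Add(2, 69)))), -4933204) = Add(Mul(Mul(Rational(1, 3), 23, 71), Add(17, Mul(Rational(1, 3), 23, 71))), -4933204) = Add(Mul(Rational(1633, 3), Add(17, Rational(1633, 3))), -4933204) = Add(Mul(Rational(1633, 3), Rational(1684, 3)), -4933204) = Add(Rational(2749972, 9), -4933204) = Rational(-41648864, 9)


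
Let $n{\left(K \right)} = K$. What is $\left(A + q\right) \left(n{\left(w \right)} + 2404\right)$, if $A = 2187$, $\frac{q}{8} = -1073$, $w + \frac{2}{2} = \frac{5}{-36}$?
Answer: $- \frac{553359691}{36} \approx -1.5371 \cdot 10^{7}$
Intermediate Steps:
$w = - \frac{41}{36}$ ($w = -1 + \frac{5}{-36} = -1 + 5 \left(- \frac{1}{36}\right) = -1 - \frac{5}{36} = - \frac{41}{36} \approx -1.1389$)
$q = -8584$ ($q = 8 \left(-1073\right) = -8584$)
$\left(A + q\right) \left(n{\left(w \right)} + 2404\right) = \left(2187 - 8584\right) \left(- \frac{41}{36} + 2404\right) = \left(-6397\right) \frac{86503}{36} = - \frac{553359691}{36}$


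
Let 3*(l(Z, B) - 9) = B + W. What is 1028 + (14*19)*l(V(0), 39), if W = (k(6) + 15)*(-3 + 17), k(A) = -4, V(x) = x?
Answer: 61604/3 ≈ 20535.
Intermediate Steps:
W = 154 (W = (-4 + 15)*(-3 + 17) = 11*14 = 154)
l(Z, B) = 181/3 + B/3 (l(Z, B) = 9 + (B + 154)/3 = 9 + (154 + B)/3 = 9 + (154/3 + B/3) = 181/3 + B/3)
1028 + (14*19)*l(V(0), 39) = 1028 + (14*19)*(181/3 + (⅓)*39) = 1028 + 266*(181/3 + 13) = 1028 + 266*(220/3) = 1028 + 58520/3 = 61604/3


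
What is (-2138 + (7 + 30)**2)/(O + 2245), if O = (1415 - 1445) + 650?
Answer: -769/2865 ≈ -0.26841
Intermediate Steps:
O = 620 (O = -30 + 650 = 620)
(-2138 + (7 + 30)**2)/(O + 2245) = (-2138 + (7 + 30)**2)/(620 + 2245) = (-2138 + 37**2)/2865 = (-2138 + 1369)*(1/2865) = -769*1/2865 = -769/2865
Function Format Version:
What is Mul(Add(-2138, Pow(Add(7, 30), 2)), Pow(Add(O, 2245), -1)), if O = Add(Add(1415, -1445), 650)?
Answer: Rational(-769, 2865) ≈ -0.26841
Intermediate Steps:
O = 620 (O = Add(-30, 650) = 620)
Mul(Add(-2138, Pow(Add(7, 30), 2)), Pow(Add(O, 2245), -1)) = Mul(Add(-2138, Pow(Add(7, 30), 2)), Pow(Add(620, 2245), -1)) = Mul(Add(-2138, Pow(37, 2)), Pow(2865, -1)) = Mul(Add(-2138, 1369), Rational(1, 2865)) = Mul(-769, Rational(1, 2865)) = Rational(-769, 2865)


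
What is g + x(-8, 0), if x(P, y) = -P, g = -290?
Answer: -282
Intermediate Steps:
g + x(-8, 0) = -290 - 1*(-8) = -290 + 8 = -282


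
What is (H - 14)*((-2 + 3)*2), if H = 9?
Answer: -10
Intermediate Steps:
(H - 14)*((-2 + 3)*2) = (9 - 14)*((-2 + 3)*2) = -5*2 = -10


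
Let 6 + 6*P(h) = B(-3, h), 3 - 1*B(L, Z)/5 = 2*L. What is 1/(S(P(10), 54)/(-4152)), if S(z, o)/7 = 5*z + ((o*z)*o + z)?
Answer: -1384/44317 ≈ -0.031230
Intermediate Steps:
B(L, Z) = 15 - 10*L
P(h) = 13/2 (P(h) = -1 + (15 - 10*(-3))/6 = -1 + (15 + 30)/6 = -1 + (1/6)*45 = -1 + 15/2 = 13/2)
S(z, o) = 42*z + 7*z*o**2 (S(z, o) = 7*(5*z + ((o*z)*o + z)) = 7*(5*z + (z*o**2 + z)) = 7*(5*z + (z + z*o**2)) = 7*(6*z + z*o**2) = 42*z + 7*z*o**2)
1/(S(P(10), 54)/(-4152)) = 1/((7*(13/2)*(6 + 54**2))/(-4152)) = 1/((7*(13/2)*(6 + 2916))*(-1/4152)) = 1/((7*(13/2)*2922)*(-1/4152)) = 1/(132951*(-1/4152)) = 1/(-44317/1384) = -1384/44317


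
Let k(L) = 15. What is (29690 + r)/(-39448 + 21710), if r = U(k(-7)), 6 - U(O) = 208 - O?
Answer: -163/98 ≈ -1.6633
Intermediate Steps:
U(O) = -202 + O (U(O) = 6 - (208 - O) = 6 + (-208 + O) = -202 + O)
r = -187 (r = -202 + 15 = -187)
(29690 + r)/(-39448 + 21710) = (29690 - 187)/(-39448 + 21710) = 29503/(-17738) = 29503*(-1/17738) = -163/98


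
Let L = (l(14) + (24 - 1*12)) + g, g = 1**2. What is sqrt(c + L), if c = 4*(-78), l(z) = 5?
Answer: 7*I*sqrt(6) ≈ 17.146*I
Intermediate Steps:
g = 1
c = -312
L = 18 (L = (5 + (24 - 1*12)) + 1 = (5 + (24 - 12)) + 1 = (5 + 12) + 1 = 17 + 1 = 18)
sqrt(c + L) = sqrt(-312 + 18) = sqrt(-294) = 7*I*sqrt(6)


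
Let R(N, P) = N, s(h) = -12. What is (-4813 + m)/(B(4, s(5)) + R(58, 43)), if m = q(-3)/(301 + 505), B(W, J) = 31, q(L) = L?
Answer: -3879281/71734 ≈ -54.079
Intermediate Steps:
m = -3/806 (m = -3/(301 + 505) = -3/806 ≈ -0.0037221)
(-4813 + m)/(B(4, s(5)) + R(58, 43)) = (-4813 - 3/806)/(31 + 58) = -3879281/806/89 = -3879281/806*1/89 = -3879281/71734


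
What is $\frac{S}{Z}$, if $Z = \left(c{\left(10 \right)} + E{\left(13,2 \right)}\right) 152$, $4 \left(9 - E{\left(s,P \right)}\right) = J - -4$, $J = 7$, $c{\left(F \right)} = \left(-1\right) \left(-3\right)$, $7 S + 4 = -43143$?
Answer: $- \frac{43147}{9842} \approx -4.384$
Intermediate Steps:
$S = - \frac{43147}{7}$ ($S = - \frac{4}{7} + \frac{1}{7} \left(-43143\right) = - \frac{4}{7} - \frac{43143}{7} = - \frac{43147}{7} \approx -6163.9$)
$c{\left(F \right)} = 3$
$E{\left(s,P \right)} = \frac{25}{4}$ ($E{\left(s,P \right)} = 9 - \frac{7 - -4}{4} = 9 - \frac{7 + 4}{4} = 9 - \frac{11}{4} = \frac{25}{4}$)
$Z = 1406$ ($Z = \left(3 + \frac{25}{4}\right) 152 = \frac{37}{4} \cdot 152 = 1406$)
$\frac{S}{Z} = - \frac{43147}{7 \cdot 1406} = \left(- \frac{43147}{7}\right) \frac{1}{1406} = - \frac{43147}{9842}$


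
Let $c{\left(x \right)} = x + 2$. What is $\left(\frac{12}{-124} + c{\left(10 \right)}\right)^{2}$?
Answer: $\frac{136161}{961} \approx 141.69$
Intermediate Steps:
$c{\left(x \right)} = 2 + x$
$\left(\frac{12}{-124} + c{\left(10 \right)}\right)^{2} = \left(\frac{12}{-124} + \left(2 + 10\right)\right)^{2} = \left(12 \left(- \frac{1}{124}\right) + 12\right)^{2} = \left(- \frac{3}{31} + 12\right)^{2} = \left(\frac{369}{31}\right)^{2} = \frac{136161}{961}$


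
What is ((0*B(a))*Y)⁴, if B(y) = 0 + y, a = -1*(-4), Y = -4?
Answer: 0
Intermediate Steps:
a = 4
B(y) = y
((0*B(a))*Y)⁴ = ((0*4)*(-4))⁴ = (0*(-4))⁴ = 0⁴ = 0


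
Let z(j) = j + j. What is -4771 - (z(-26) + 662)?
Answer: -5381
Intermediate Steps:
z(j) = 2*j
-4771 - (z(-26) + 662) = -4771 - (2*(-26) + 662) = -4771 - (-52 + 662) = -4771 - 1*610 = -4771 - 610 = -5381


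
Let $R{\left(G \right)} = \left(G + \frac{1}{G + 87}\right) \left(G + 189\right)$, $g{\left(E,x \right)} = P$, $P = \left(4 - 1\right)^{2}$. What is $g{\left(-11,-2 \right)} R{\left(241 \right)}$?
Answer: $\frac{152959815}{164} \approx 9.3268 \cdot 10^{5}$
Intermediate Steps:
$P = 9$ ($P = 3^{2} = 9$)
$g{\left(E,x \right)} = 9$
$R{\left(G \right)} = \left(189 + G\right) \left(G + \frac{1}{87 + G}\right)$ ($R{\left(G \right)} = \left(G + \frac{1}{87 + G}\right) \left(189 + G\right) = \left(189 + G\right) \left(G + \frac{1}{87 + G}\right)$)
$g{\left(-11,-2 \right)} R{\left(241 \right)} = 9 \frac{189 + 241^{3} + 276 \cdot 241^{2} + 16444 \cdot 241}{87 + 241} = 9 \frac{189 + 13997521 + 276 \cdot 58081 + 3963004}{328} = 9 \frac{189 + 13997521 + 16030356 + 3963004}{328} = 9 \cdot \frac{1}{328} \cdot 33991070 = 9 \cdot \frac{16995535}{164} = \frac{152959815}{164}$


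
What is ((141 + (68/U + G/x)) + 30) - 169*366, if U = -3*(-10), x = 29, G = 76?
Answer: -26829979/435 ≈ -61678.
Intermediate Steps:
U = 30
((141 + (68/U + G/x)) + 30) - 169*366 = ((141 + (68/30 + 76/29)) + 30) - 169*366 = ((141 + (68*(1/30) + 76*(1/29))) + 30) - 61854 = ((141 + (34/15 + 76/29)) + 30) - 61854 = ((141 + 2126/435) + 30) - 61854 = (63461/435 + 30) - 61854 = 76511/435 - 61854 = -26829979/435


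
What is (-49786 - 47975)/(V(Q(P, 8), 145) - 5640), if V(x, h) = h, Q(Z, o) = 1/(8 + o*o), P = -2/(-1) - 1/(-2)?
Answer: 97761/5495 ≈ 17.791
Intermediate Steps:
P = 5/2 (P = -2*(-1) - 1*(-1/2) = 2 + 1/2 = 5/2 ≈ 2.5000)
Q(Z, o) = 1/(8 + o**2)
(-49786 - 47975)/(V(Q(P, 8), 145) - 5640) = (-49786 - 47975)/(145 - 5640) = -97761/(-5495) = -97761*(-1/5495) = 97761/5495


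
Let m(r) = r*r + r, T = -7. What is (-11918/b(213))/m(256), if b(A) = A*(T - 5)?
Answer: 5959/84082176 ≈ 7.0871e-5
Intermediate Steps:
b(A) = -12*A (b(A) = A*(-7 - 5) = A*(-12) = -12*A)
m(r) = r + r² (m(r) = r² + r = r + r²)
(-11918/b(213))/m(256) = (-11918/((-12*213)))/((256*(1 + 256))) = (-11918/(-2556))/((256*257)) = -11918*(-1/2556)/65792 = (5959/1278)*(1/65792) = 5959/84082176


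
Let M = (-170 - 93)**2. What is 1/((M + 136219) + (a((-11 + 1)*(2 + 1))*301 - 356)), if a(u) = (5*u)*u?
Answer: 1/1559532 ≈ 6.4122e-7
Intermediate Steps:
M = 69169 (M = (-263)**2 = 69169)
a(u) = 5*u**2
1/((M + 136219) + (a((-11 + 1)*(2 + 1))*301 - 356)) = 1/((69169 + 136219) + ((5*((-11 + 1)*(2 + 1))**2)*301 - 356)) = 1/(205388 + ((5*(-10*3)**2)*301 - 356)) = 1/(205388 + ((5*(-30)**2)*301 - 356)) = 1/(205388 + ((5*900)*301 - 356)) = 1/(205388 + (4500*301 - 356)) = 1/(205388 + (1354500 - 356)) = 1/(205388 + 1354144) = 1/1559532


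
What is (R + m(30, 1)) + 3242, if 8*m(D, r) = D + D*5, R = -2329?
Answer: 1871/2 ≈ 935.50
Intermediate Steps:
m(D, r) = 3*D/4 (m(D, r) = (D + D*5)/8 = (D + 5*D)/8 = (6*D)/8 = 3*D/4)
(R + m(30, 1)) + 3242 = (-2329 + (¾)*30) + 3242 = (-2329 + 45/2) + 3242 = -4613/2 + 3242 = 1871/2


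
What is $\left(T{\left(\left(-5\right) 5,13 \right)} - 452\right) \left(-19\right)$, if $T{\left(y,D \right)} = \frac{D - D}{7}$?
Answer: $8588$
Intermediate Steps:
$T{\left(y,D \right)} = 0$ ($T{\left(y,D \right)} = 0 \cdot \frac{1}{7} = 0$)
$\left(T{\left(\left(-5\right) 5,13 \right)} - 452\right) \left(-19\right) = \left(0 - 452\right) \left(-19\right) = \left(-452\right) \left(-19\right) = 8588$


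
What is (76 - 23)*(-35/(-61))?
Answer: 1855/61 ≈ 30.410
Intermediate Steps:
(76 - 23)*(-35/(-61)) = 53*(-35*(-1/61)) = 53*(35/61) = 1855/61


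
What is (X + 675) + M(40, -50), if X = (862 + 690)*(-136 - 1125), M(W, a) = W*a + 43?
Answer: -1958354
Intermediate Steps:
M(W, a) = 43 + W*a
X = -1957072 (X = 1552*(-1261) = -1957072)
(X + 675) + M(40, -50) = (-1957072 + 675) + (43 + 40*(-50)) = -1956397 + (43 - 2000) = -1956397 - 1957 = -1958354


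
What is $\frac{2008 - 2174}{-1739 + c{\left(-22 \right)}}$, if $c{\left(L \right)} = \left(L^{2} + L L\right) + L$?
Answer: $\frac{166}{793} \approx 0.20933$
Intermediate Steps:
$c{\left(L \right)} = L + 2 L^{2}$ ($c{\left(L \right)} = \left(L^{2} + L^{2}\right) + L = 2 L^{2} + L = L + 2 L^{2}$)
$\frac{2008 - 2174}{-1739 + c{\left(-22 \right)}} = \frac{2008 - 2174}{-1739 - 22 \left(1 + 2 \left(-22\right)\right)} = - \frac{166}{-1739 - 22 \left(1 - 44\right)} = - \frac{166}{-1739 - -946} = - \frac{166}{-1739 + 946} = - \frac{166}{-793} = \left(-166\right) \left(- \frac{1}{793}\right) = \frac{166}{793}$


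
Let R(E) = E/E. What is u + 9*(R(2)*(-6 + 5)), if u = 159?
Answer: 150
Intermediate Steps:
R(E) = 1
u + 9*(R(2)*(-6 + 5)) = 159 + 9*(1*(-6 + 5)) = 159 + 9*(1*(-1)) = 159 + 9*(-1) = 159 - 9 = 150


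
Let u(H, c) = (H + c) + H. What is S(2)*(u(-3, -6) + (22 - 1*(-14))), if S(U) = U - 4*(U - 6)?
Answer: 432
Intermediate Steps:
u(H, c) = c + 2*H
S(U) = 24 - 3*U (S(U) = U - 4*(-6 + U) = U + (24 - 4*U) = 24 - 3*U)
S(2)*(u(-3, -6) + (22 - 1*(-14))) = (24 - 3*2)*((-6 + 2*(-3)) + (22 - 1*(-14))) = (24 - 6)*((-6 - 6) + (22 + 14)) = 18*(-12 + 36) = 18*24 = 432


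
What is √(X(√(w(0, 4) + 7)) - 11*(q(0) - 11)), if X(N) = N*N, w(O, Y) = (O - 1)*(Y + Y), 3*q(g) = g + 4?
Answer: 2*√237/3 ≈ 10.263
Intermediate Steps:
q(g) = 4/3 + g/3 (q(g) = (g + 4)/3 = (4 + g)/3 = 4/3 + g/3)
w(O, Y) = 2*Y*(-1 + O) (w(O, Y) = (-1 + O)*(2*Y) = 2*Y*(-1 + O))
X(N) = N²
√(X(√(w(0, 4) + 7)) - 11*(q(0) - 11)) = √((√(2*4*(-1 + 0) + 7))² - 11*((4/3 + (⅓)*0) - 11)) = √((√(2*4*(-1) + 7))² - 11*((4/3 + 0) - 11)) = √((√(-8 + 7))² - 11*(4/3 - 11)) = √((√(-1))² - 11*(-29/3)) = √(I² + 319/3) = √(-1 + 319/3) = √(316/3) = 2*√237/3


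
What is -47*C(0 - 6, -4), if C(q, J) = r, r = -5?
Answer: 235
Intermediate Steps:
C(q, J) = -5
-47*C(0 - 6, -4) = -47*(-5) = 235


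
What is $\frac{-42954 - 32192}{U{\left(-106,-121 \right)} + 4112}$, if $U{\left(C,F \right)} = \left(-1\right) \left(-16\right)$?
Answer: $- \frac{37573}{2064} \approx -18.204$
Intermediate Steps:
$U{\left(C,F \right)} = 16$
$\frac{-42954 - 32192}{U{\left(-106,-121 \right)} + 4112} = \frac{-42954 - 32192}{16 + 4112} = - \frac{75146}{4128} = \left(-75146\right) \frac{1}{4128} = - \frac{37573}{2064}$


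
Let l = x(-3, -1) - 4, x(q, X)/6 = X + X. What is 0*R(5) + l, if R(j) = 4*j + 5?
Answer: -16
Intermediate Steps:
x(q, X) = 12*X (x(q, X) = 6*(X + X) = 6*(2*X) = 12*X)
R(j) = 5 + 4*j
l = -16 (l = 12*(-1) - 4 = -12 - 4 = -16)
0*R(5) + l = 0*(5 + 4*5) - 16 = 0*(5 + 20) - 16 = 0*25 - 16 = 0 - 16 = -16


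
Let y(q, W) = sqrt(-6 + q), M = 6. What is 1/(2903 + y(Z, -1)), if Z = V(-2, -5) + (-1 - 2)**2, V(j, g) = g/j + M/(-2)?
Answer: 5806/16854813 - sqrt(10)/16854813 ≈ 0.00034428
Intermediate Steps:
V(j, g) = -3 + g/j (V(j, g) = g/j + 6/(-2) = g/j + 6*(-1/2) = g/j - 3 = -3 + g/j)
Z = 17/2 (Z = (-3 - 5/(-2)) + (-1 - 2)**2 = (-3 - 5*(-1/2)) + (-3)**2 = (-3 + 5/2) + 9 = -1/2 + 9 = 17/2 ≈ 8.5000)
1/(2903 + y(Z, -1)) = 1/(2903 + sqrt(-6 + 17/2)) = 1/(2903 + sqrt(5/2)) = 1/(2903 + sqrt(10)/2)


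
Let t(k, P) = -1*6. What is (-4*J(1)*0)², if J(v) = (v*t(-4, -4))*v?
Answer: 0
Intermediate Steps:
t(k, P) = -6
J(v) = -6*v² (J(v) = (v*(-6))*v = (-6*v)*v = -6*v²)
(-4*J(1)*0)² = (-(-24)*1²*0)² = (-(-24)*0)² = (-4*(-6)*0)² = (24*0)² = 0² = 0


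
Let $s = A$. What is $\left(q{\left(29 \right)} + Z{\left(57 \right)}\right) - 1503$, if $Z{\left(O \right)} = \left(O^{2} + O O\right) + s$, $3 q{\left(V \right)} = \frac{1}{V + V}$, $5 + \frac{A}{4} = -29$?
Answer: $\frac{845467}{174} \approx 4859.0$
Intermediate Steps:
$A = -136$ ($A = -20 + 4 \left(-29\right) = -20 - 116 = -136$)
$s = -136$
$q{\left(V \right)} = \frac{1}{6 V}$ ($q{\left(V \right)} = \frac{1}{3 \left(V + V\right)} = \frac{1}{3 \cdot 2 V} = \frac{\frac{1}{2} \frac{1}{V}}{3} = \frac{1}{6 V}$)
$Z{\left(O \right)} = -136 + 2 O^{2}$ ($Z{\left(O \right)} = \left(O^{2} + O O\right) - 136 = \left(O^{2} + O^{2}\right) - 136 = 2 O^{2} - 136 = -136 + 2 O^{2}$)
$\left(q{\left(29 \right)} + Z{\left(57 \right)}\right) - 1503 = \left(\frac{1}{6 \cdot 29} - \left(136 - 2 \cdot 57^{2}\right)\right) - 1503 = \left(\frac{1}{6} \cdot \frac{1}{29} + \left(-136 + 2 \cdot 3249\right)\right) - 1503 = \left(\frac{1}{174} + \left(-136 + 6498\right)\right) - 1503 = \left(\frac{1}{174} + 6362\right) - 1503 = \frac{1106989}{174} - 1503 = \frac{845467}{174}$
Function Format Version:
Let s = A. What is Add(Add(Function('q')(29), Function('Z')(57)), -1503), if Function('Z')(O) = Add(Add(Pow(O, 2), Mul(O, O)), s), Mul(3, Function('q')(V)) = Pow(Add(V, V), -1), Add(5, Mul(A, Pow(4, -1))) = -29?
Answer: Rational(845467, 174) ≈ 4859.0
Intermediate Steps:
A = -136 (A = Add(-20, Mul(4, -29)) = Add(-20, -116) = -136)
s = -136
Function('q')(V) = Mul(Rational(1, 6), Pow(V, -1)) (Function('q')(V) = Mul(Rational(1, 3), Pow(Add(V, V), -1)) = Mul(Rational(1, 3), Pow(Mul(2, V), -1)) = Mul(Rational(1, 3), Mul(Rational(1, 2), Pow(V, -1))) = Mul(Rational(1, 6), Pow(V, -1)))
Function('Z')(O) = Add(-136, Mul(2, Pow(O, 2))) (Function('Z')(O) = Add(Add(Pow(O, 2), Mul(O, O)), -136) = Add(Add(Pow(O, 2), Pow(O, 2)), -136) = Add(Mul(2, Pow(O, 2)), -136) = Add(-136, Mul(2, Pow(O, 2))))
Add(Add(Function('q')(29), Function('Z')(57)), -1503) = Add(Add(Mul(Rational(1, 6), Pow(29, -1)), Add(-136, Mul(2, Pow(57, 2)))), -1503) = Add(Add(Mul(Rational(1, 6), Rational(1, 29)), Add(-136, Mul(2, 3249))), -1503) = Add(Add(Rational(1, 174), Add(-136, 6498)), -1503) = Add(Add(Rational(1, 174), 6362), -1503) = Add(Rational(1106989, 174), -1503) = Rational(845467, 174)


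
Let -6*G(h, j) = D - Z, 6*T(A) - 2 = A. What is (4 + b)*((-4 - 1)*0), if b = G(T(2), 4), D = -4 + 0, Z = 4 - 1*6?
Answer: 0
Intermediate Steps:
Z = -2 (Z = 4 - 6 = -2)
D = -4
T(A) = ⅓ + A/6
G(h, j) = ⅓ (G(h, j) = -(-4 - 1*(-2))/6 = -(-4 + 2)/6 = -⅙*(-2) = ⅓)
b = ⅓ ≈ 0.33333
(4 + b)*((-4 - 1)*0) = (4 + ⅓)*((-4 - 1)*0) = 13*(-5*0)/3 = (13/3)*0 = 0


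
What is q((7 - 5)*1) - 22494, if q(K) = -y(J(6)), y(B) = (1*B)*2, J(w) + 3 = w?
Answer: -22500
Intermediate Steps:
J(w) = -3 + w
y(B) = 2*B (y(B) = B*2 = 2*B)
q(K) = -6 (q(K) = -2*(-3 + 6) = -2*3 = -1*6 = -6)
q((7 - 5)*1) - 22494 = -6 - 22494 = -22500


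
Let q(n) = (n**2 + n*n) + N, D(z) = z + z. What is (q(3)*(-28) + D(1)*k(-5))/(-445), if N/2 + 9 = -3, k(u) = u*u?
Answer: -218/445 ≈ -0.48989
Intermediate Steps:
k(u) = u**2
D(z) = 2*z
N = -24 (N = -18 + 2*(-3) = -18 - 6 = -24)
q(n) = -24 + 2*n**2 (q(n) = (n**2 + n*n) - 24 = (n**2 + n**2) - 24 = 2*n**2 - 24 = -24 + 2*n**2)
(q(3)*(-28) + D(1)*k(-5))/(-445) = ((-24 + 2*3**2)*(-28) + (2*1)*(-5)**2)/(-445) = ((-24 + 2*9)*(-28) + 2*25)*(-1/445) = ((-24 + 18)*(-28) + 50)*(-1/445) = (-6*(-28) + 50)*(-1/445) = (168 + 50)*(-1/445) = 218*(-1/445) = -218/445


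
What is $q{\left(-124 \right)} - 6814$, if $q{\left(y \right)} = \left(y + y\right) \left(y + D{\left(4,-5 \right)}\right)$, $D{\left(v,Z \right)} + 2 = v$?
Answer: $23442$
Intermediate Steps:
$D{\left(v,Z \right)} = -2 + v$
$q{\left(y \right)} = 2 y \left(2 + y\right)$ ($q{\left(y \right)} = \left(y + y\right) \left(y + \left(-2 + 4\right)\right) = 2 y \left(y + 2\right) = 2 y \left(2 + y\right)$)
$q{\left(-124 \right)} - 6814 = 2 \left(-124\right) \left(2 - 124\right) - 6814 = 2 \left(-124\right) \left(-122\right) - 6814 = 30256 - 6814 = 23442$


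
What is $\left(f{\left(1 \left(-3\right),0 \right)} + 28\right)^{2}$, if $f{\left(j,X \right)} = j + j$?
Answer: $484$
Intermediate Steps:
$f{\left(j,X \right)} = 2 j$
$\left(f{\left(1 \left(-3\right),0 \right)} + 28\right)^{2} = \left(2 \cdot 1 \left(-3\right) + 28\right)^{2} = \left(2 \left(-3\right) + 28\right)^{2} = \left(-6 + 28\right)^{2} = 22^{2} = 484$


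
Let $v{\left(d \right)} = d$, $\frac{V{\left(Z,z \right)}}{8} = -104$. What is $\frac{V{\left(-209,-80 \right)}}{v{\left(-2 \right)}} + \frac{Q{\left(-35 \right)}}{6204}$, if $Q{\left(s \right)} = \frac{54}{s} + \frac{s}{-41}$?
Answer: $\frac{3703538851}{8902740} \approx 416.0$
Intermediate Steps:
$Q{\left(s \right)} = \frac{54}{s} - \frac{s}{41}$ ($Q{\left(s \right)} = \frac{54}{s} + s \left(- \frac{1}{41}\right) = \frac{54}{s} - \frac{s}{41}$)
$V{\left(Z,z \right)} = -832$ ($V{\left(Z,z \right)} = 8 \left(-104\right) = -832$)
$\frac{V{\left(-209,-80 \right)}}{v{\left(-2 \right)}} + \frac{Q{\left(-35 \right)}}{6204} = - \frac{832}{-2} + \frac{\frac{54}{-35} - - \frac{35}{41}}{6204} = \left(-832\right) \left(- \frac{1}{2}\right) + \left(54 \left(- \frac{1}{35}\right) + \frac{35}{41}\right) \frac{1}{6204} = 416 + \left(- \frac{54}{35} + \frac{35}{41}\right) \frac{1}{6204} = 416 - \frac{989}{8902740} = \frac{3703538851}{8902740}$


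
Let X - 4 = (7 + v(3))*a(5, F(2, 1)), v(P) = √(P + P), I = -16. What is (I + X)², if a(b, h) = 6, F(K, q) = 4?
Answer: 1116 + 360*√6 ≈ 1997.8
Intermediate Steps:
v(P) = √2*√P (v(P) = √(2*P) = √2*√P)
X = 46 + 6*√6 (X = 4 + (7 + √2*√3)*6 = 4 + (7 + √6)*6 = 4 + (42 + 6*√6) = 46 + 6*√6 ≈ 60.697)
(I + X)² = (-16 + (46 + 6*√6))² = (30 + 6*√6)²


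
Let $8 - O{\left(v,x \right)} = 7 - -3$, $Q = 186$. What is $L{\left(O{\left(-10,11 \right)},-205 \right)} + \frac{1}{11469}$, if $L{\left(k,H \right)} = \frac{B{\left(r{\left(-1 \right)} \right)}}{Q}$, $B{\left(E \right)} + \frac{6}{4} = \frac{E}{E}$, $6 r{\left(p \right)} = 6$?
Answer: $- \frac{1233}{474052} \approx -0.002601$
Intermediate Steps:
$r{\left(p \right)} = 1$ ($r{\left(p \right)} = \frac{1}{6} \cdot 6 = 1$)
$B{\left(E \right)} = - \frac{1}{2}$ ($B{\left(E \right)} = - \frac{3}{2} + \frac{E}{E} = - \frac{3}{2} + 1 = - \frac{1}{2}$)
$O{\left(v,x \right)} = -2$ ($O{\left(v,x \right)} = 8 - \left(7 - -3\right) = 8 - \left(7 + 3\right) = 8 - 10 = -2$)
$L{\left(k,H \right)} = - \frac{1}{372}$ ($L{\left(k,H \right)} = - \frac{1}{2 \cdot 186} = \left(- \frac{1}{2}\right) \frac{1}{186} = - \frac{1}{372}$)
$L{\left(O{\left(-10,11 \right)},-205 \right)} + \frac{1}{11469} = - \frac{1}{372} + \frac{1}{11469} = - \frac{1233}{474052}$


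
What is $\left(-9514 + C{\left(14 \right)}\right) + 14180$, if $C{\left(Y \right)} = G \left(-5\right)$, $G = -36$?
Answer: $4846$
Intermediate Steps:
$C{\left(Y \right)} = 180$ ($C{\left(Y \right)} = \left(-36\right) \left(-5\right) = 180$)
$\left(-9514 + C{\left(14 \right)}\right) + 14180 = \left(-9514 + 180\right) + 14180 = -9334 + 14180 = 4846$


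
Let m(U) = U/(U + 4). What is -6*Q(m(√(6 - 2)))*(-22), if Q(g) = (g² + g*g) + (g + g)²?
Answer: 88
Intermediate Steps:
m(U) = U/(4 + U)
Q(g) = 6*g² (Q(g) = (g² + g²) + (2*g)² = 2*g² + 4*g² = 6*g²)
-6*Q(m(√(6 - 2)))*(-22) = -36*(√(6 - 2)/(4 + √(6 - 2)))²*(-22) = -36*(√4/(4 + √4))²*(-22) = -36*(2/(4 + 2))²*(-22) = -36*(2/6)²*(-22) = -36*(2*(⅙))²*(-22) = -36*(⅓)²*(-22) = -36/9*(-22) = -6*⅔*(-22) = -4*(-22) = 88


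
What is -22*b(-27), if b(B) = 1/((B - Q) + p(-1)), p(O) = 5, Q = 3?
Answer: 22/25 ≈ 0.88000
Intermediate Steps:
b(B) = 1/(2 + B) (b(B) = 1/((B - 1*3) + 5) = 1/((B - 3) + 5) = 1/((-3 + B) + 5) = 1/(2 + B))
-22*b(-27) = -22/(2 - 27) = -22/(-25) = -22*(-1/25) = 22/25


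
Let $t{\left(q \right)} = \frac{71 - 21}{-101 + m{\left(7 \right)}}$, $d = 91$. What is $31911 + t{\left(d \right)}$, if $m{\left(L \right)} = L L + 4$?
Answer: $\frac{765839}{24} \approx 31910.0$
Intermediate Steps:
$m{\left(L \right)} = 4 + L^{2}$ ($m{\left(L \right)} = L^{2} + 4 = 4 + L^{2}$)
$t{\left(q \right)} = - \frac{25}{24}$ ($t{\left(q \right)} = \frac{71 - 21}{-101 + \left(4 + 7^{2}\right)} = \frac{50}{-101 + \left(4 + 49\right)} = \frac{50}{-101 + 53} = \frac{50}{-48} = 50 \left(- \frac{1}{48}\right) = - \frac{25}{24}$)
$31911 + t{\left(d \right)} = 31911 - \frac{25}{24} = \frac{765839}{24}$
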